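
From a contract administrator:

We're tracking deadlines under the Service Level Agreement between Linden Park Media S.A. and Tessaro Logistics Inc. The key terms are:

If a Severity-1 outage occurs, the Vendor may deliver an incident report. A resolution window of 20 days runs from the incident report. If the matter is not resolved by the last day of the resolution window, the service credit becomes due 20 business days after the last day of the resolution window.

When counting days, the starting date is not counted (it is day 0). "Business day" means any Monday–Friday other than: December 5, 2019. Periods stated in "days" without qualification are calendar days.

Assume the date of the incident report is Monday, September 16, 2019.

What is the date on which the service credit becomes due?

November 1, 2019

The last day of the resolution window: September 16, 2019 + 20 days = October 6, 2019.
The date on which the service credit becomes due: 20 business days after Sunday, October 6, 2019, skipping weekends — Oct 7, Oct 8, Oct 9, Oct 10, …, Oct 30, Oct 31, Nov 1 — lands on Friday, November 1, 2019.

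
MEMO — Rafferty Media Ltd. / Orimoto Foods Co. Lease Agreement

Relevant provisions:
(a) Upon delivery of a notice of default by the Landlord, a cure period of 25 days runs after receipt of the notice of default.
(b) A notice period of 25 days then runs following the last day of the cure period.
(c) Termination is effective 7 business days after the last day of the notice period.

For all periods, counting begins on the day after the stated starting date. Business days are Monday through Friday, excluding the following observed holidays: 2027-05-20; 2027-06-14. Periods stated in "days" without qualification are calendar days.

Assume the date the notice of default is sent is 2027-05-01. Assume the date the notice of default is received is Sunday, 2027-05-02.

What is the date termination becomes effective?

Adding 25 calendar days to 2027-05-02 gives 2027-05-27, which is the last day of the cure period.
The last day of the notice period: 25 calendar days after 2027-05-27 is 2027-06-21.
The date termination becomes effective: counting 7 business days from Monday, 2027-06-21 (Jun 22, Jun 23, Jun 24, Jun 25, Jun 28, Jun 29, Jun 30, skipping weekends) reaches Wednesday, 2027-06-30.

2027-06-30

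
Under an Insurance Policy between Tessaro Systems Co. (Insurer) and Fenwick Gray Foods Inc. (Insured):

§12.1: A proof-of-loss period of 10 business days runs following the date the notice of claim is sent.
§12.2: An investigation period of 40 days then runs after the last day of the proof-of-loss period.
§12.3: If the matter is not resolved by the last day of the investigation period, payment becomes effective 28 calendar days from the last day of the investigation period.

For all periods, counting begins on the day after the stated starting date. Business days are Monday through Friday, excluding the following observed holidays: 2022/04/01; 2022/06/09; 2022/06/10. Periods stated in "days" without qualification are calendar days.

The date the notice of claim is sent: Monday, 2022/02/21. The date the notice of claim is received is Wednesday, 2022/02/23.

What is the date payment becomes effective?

2022/05/14

The last day of the proof-of-loss period: counting 10 business days from Monday, 2022/02/21 (Feb 22, Feb 23, Feb 24, Feb 25, Feb 28, Mar 1, Mar 2, Mar 3, Mar 4, Mar 7, skipping weekends) reaches Monday, 2022/03/07.
The last day of the investigation period: 2022/03/07 + 40 days = 2022/04/16.
The date payment becomes effective: 2022/04/16 + 28 days = 2022/05/14.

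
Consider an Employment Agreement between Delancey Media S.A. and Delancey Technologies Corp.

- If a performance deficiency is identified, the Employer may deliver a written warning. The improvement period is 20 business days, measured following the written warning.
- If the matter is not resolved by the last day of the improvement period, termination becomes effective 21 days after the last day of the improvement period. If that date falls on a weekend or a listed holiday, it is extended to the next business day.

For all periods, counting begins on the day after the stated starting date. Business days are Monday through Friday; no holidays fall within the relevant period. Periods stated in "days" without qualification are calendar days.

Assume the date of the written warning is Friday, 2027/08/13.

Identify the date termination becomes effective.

The last day of the improvement period: 20 business days after Friday, 2027/08/13, skipping weekends — Aug 16, Aug 17, Aug 18, Aug 19, …, Sep 8, Sep 9, Sep 10 — lands on Friday, 2027/09/10.
Adding 21 calendar days to 2027/09/10 gives 2027/10/01, which is the date termination becomes effective. 2027/10/01 is a Friday, so no roll-forward applies.

2027/10/01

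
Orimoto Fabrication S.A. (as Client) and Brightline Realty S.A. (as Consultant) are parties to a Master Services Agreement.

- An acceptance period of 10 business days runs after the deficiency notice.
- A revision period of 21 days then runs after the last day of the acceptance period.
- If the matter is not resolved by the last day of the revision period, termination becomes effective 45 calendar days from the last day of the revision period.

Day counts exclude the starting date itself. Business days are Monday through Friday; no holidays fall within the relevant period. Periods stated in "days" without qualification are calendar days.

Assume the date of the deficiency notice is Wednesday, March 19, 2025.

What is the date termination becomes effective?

The last day of the acceptance period: counting 10 business days from Wednesday, March 19, 2025 (Mar 20, Mar 21, Mar 24, Mar 25, Mar 26, Mar 27, Mar 28, Mar 31, Apr 1, Apr 2, skipping weekends) reaches Wednesday, April 2, 2025.
The last day of the revision period: 21 calendar days after April 2, 2025 is April 23, 2025.
The date termination becomes effective: April 23, 2025 + 45 days = June 7, 2025.

June 7, 2025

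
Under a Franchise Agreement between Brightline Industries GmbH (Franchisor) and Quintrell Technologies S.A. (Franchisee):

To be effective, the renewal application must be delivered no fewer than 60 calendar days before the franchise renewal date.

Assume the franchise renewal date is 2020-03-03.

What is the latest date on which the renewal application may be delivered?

Counting back 60 calendar days from 2020-03-03 gives 2020-01-03.

2020-01-03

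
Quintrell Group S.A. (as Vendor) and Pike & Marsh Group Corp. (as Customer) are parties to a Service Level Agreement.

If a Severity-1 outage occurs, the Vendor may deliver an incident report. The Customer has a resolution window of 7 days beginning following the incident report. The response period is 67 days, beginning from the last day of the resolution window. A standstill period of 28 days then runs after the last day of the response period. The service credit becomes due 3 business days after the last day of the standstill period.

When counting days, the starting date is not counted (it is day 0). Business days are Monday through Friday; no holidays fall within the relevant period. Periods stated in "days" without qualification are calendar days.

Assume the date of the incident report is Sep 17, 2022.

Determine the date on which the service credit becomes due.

The last day of the resolution window: 7 calendar days after Sep 17, 2022 is Sep 24, 2022.
The last day of the response period: 67 calendar days after Sep 24, 2022 is Nov 30, 2022.
Adding 28 calendar days to Nov 30, 2022 gives Dec 28, 2022, which is the last day of the standstill period.
The date on which the service credit becomes due: counting 3 business days from Wednesday, Dec 28, 2022 (Dec 29, Dec 30, Jan 2, skipping weekends) reaches Monday, Jan 2, 2023.

Jan 2, 2023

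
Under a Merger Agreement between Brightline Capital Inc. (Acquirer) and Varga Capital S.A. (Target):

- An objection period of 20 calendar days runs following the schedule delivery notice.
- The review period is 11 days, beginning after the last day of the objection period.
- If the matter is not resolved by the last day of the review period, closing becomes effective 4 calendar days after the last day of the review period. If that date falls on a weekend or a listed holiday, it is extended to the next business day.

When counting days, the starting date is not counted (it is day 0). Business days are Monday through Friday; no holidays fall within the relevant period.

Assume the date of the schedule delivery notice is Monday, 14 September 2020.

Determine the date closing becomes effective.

19 October 2020

The last day of the objection period: 14 September 2020 + 20 days = 4 October 2020.
Adding 11 calendar days to 4 October 2020 gives 15 October 2020, which is the last day of the review period.
The date closing becomes effective: 4 calendar days after 15 October 2020 is 19 October 2020. 19 October 2020 is a Monday, so no roll-forward applies.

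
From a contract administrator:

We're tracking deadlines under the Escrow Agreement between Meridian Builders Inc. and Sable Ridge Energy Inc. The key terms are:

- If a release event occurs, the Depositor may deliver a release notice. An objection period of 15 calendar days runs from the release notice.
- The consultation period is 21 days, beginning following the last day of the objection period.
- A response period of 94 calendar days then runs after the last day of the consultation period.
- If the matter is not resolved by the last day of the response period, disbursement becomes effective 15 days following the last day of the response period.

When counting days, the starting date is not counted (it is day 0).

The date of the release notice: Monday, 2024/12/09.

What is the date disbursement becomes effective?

The last day of the objection period: 15 calendar days after 2024/12/09 is 2024/12/24.
Adding 21 calendar days to 2024/12/24 gives 2025/01/14, which is the last day of the consultation period.
The last day of the response period: 2025/01/14 + 94 days = 2025/04/18.
The date disbursement becomes effective: 2025/04/18 + 15 days = 2025/05/03.

2025/05/03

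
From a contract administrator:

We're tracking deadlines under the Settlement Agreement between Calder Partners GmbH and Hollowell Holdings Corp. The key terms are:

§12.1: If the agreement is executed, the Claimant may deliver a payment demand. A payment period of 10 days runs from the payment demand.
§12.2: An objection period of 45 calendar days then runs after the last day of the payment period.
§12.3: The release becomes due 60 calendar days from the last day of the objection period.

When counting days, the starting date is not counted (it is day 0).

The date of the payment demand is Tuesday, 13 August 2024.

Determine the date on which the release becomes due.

Adding 10 calendar days to 13 August 2024 gives 23 August 2024, which is the last day of the payment period.
The last day of the objection period: 45 calendar days after 23 August 2024 is 7 October 2024.
The date on which the release becomes due: 7 October 2024 + 60 days = 6 December 2024.

6 December 2024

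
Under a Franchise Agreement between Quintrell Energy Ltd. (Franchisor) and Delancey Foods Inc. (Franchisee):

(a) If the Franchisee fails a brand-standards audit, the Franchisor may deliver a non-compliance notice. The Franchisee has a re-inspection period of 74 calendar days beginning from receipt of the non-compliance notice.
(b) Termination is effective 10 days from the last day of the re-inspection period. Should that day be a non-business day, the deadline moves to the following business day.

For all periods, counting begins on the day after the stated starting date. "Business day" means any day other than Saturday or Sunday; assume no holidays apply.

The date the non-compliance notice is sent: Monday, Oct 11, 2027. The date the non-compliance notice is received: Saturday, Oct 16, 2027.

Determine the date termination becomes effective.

The last day of the re-inspection period: 74 calendar days after Oct 16, 2027 is Dec 29, 2027.
The date termination becomes effective: 10 calendar days after Dec 29, 2027 is Jan 8, 2028. That falls on a Saturday, so it rolls to the next business day, Monday, Jan 10, 2028.

Jan 10, 2028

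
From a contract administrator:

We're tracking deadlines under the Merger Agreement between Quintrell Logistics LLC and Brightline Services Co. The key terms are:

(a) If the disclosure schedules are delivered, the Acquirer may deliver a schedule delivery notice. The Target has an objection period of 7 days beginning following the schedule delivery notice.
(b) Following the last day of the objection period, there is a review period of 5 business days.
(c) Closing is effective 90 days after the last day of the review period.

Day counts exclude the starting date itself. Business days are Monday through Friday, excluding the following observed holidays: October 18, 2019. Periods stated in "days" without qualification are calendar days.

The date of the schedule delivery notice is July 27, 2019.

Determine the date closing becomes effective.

November 7, 2019

Adding 7 calendar days to July 27, 2019 gives August 3, 2019, which is the last day of the objection period.
The last day of the review period: counting 5 business days from Saturday, August 3, 2019 (Aug 5, Aug 6, Aug 7, Aug 8, Aug 9, skipping weekends) reaches Friday, August 9, 2019.
The date closing becomes effective: 90 calendar days after August 9, 2019 is November 7, 2019.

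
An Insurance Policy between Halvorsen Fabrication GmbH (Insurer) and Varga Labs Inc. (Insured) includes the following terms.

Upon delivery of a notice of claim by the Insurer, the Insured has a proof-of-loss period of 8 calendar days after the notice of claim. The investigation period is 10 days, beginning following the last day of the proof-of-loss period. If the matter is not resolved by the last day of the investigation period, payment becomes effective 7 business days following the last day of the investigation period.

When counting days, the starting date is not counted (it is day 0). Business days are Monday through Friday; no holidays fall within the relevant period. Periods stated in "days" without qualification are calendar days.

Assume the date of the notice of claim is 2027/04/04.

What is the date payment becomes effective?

2027/05/03

Adding 8 calendar days to 2027/04/04 gives 2027/04/12, which is the last day of the proof-of-loss period.
The last day of the investigation period: 2027/04/12 + 10 days = 2027/04/22.
From Thursday, 2027/04/22, 7 business days (Apr 23, Apr 26, Apr 27, Apr 28, Apr 29, Apr 30, May 3, skipping weekends) brings us to Monday, 2027/05/03, which is the date payment becomes effective.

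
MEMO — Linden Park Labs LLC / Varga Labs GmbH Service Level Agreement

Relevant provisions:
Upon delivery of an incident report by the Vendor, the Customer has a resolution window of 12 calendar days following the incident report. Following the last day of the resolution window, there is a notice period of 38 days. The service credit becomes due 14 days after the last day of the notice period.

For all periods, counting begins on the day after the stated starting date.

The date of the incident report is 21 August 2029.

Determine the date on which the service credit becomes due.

24 October 2029

Adding 12 calendar days to 21 August 2029 gives 2 September 2029, which is the last day of the resolution window.
The last day of the notice period: 2 September 2029 + 38 days = 10 October 2029.
The date on which the service credit becomes due: 14 calendar days after 10 October 2029 is 24 October 2029.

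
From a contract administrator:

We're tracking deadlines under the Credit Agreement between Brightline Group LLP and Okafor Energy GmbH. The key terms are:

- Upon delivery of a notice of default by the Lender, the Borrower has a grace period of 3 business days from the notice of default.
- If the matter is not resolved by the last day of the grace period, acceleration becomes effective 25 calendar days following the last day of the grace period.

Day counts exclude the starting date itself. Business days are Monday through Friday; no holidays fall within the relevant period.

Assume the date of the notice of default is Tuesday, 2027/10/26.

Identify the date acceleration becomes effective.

2027/11/23

The last day of the grace period: 3 business days after Tuesday, 2027/10/26, skipping weekends — Oct 27, Oct 28, Oct 29 — lands on Friday, 2027/10/29.
Adding 25 calendar days to 2027/10/29 gives 2027/11/23, which is the date acceleration becomes effective.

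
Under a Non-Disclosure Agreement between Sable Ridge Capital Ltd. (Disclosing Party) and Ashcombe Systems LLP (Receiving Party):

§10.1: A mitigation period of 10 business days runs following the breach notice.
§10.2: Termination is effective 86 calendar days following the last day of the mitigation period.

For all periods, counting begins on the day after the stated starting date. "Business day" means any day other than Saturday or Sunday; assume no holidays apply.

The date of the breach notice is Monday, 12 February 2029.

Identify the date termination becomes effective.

The last day of the mitigation period: counting 10 business days from Monday, 12 February 2029 (Feb 13, Feb 14, Feb 15, Feb 16, Feb 19, Feb 20, Feb 21, Feb 22, Feb 23, Feb 26, skipping weekends) reaches Monday, 26 February 2029.
Adding 86 calendar days to 26 February 2029 gives 23 May 2029, which is the date termination becomes effective.

23 May 2029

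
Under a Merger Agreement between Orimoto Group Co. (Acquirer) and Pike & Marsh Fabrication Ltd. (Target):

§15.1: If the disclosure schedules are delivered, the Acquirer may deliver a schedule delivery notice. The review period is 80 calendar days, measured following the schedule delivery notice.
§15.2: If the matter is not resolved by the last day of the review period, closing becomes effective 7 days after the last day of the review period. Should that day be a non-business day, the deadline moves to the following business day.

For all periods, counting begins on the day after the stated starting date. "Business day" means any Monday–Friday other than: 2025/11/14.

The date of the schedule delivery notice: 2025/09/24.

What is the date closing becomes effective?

2025/12/22

The last day of the review period: 2025/09/24 + 80 days = 2025/12/13.
The date closing becomes effective: 2025/12/13 + 7 days = 2025/12/20. That falls on a Saturday, so it rolls to the next business day, Monday, 2025/12/22.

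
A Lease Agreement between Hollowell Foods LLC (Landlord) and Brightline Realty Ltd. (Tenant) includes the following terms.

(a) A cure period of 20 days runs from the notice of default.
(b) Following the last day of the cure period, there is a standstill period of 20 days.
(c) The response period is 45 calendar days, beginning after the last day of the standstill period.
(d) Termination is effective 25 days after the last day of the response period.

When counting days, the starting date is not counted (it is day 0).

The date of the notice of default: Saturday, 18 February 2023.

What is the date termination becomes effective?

8 June 2023

The last day of the cure period: 18 February 2023 + 20 days = 10 March 2023.
The last day of the standstill period: 20 calendar days after 10 March 2023 is 30 March 2023.
The last day of the response period: 30 March 2023 + 45 days = 14 May 2023.
The date termination becomes effective: 14 May 2023 + 25 days = 8 June 2023.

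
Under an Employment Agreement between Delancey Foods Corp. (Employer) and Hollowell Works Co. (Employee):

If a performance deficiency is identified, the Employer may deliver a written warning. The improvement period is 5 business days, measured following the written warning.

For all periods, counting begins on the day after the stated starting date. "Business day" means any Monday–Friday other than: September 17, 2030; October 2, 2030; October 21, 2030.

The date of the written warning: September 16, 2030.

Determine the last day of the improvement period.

The last day of the improvement period: counting 5 business days from Monday, September 16, 2030 (Sep 18, Sep 19, Sep 20, Sep 23, Sep 24, skipping weekends and the listed holiday on Sep 17) reaches Tuesday, September 24, 2030.

September 24, 2030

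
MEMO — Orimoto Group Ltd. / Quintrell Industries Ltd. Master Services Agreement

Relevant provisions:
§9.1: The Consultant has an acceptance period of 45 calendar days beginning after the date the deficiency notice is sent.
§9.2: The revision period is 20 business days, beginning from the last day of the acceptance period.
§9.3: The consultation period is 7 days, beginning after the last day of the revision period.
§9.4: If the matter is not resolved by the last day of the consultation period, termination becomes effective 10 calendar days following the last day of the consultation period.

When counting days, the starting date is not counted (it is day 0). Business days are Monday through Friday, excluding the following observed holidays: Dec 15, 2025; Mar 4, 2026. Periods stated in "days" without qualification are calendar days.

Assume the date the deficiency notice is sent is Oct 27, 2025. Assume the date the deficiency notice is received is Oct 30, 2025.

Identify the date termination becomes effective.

The last day of the acceptance period: Oct 27, 2025 + 45 days = Dec 11, 2025.
The last day of the revision period: counting 20 business days from Thursday, Dec 11, 2025 (Dec 12, Dec 16, Dec 17, Dec 18, …, Jan 7, Jan 8, Jan 9, skipping weekends and the listed holiday on Dec 15) reaches Friday, Jan 9, 2026.
Adding 7 calendar days to Jan 9, 2026 gives Jan 16, 2026, which is the last day of the consultation period.
The date termination becomes effective: 10 calendar days after Jan 16, 2026 is Jan 26, 2026.

Jan 26, 2026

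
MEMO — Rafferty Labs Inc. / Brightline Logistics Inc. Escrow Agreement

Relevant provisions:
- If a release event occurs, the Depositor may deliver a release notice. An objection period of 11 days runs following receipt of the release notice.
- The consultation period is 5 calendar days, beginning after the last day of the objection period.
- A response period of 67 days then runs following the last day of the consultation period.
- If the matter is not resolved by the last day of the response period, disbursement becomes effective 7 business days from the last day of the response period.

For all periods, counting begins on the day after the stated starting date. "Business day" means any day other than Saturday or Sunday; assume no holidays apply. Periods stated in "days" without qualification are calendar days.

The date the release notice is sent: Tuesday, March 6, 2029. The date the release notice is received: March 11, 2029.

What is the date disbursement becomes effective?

June 12, 2029

Adding 11 calendar days to March 11, 2029 gives March 22, 2029, which is the last day of the objection period.
The last day of the consultation period: 5 calendar days after March 22, 2029 is March 27, 2029.
Adding 67 calendar days to March 27, 2029 gives June 2, 2029, which is the last day of the response period.
The date disbursement becomes effective: counting 7 business days from Saturday, June 2, 2029 (Jun 4, Jun 5, Jun 6, Jun 7, Jun 8, Jun 11, Jun 12, skipping weekends) reaches Tuesday, June 12, 2029.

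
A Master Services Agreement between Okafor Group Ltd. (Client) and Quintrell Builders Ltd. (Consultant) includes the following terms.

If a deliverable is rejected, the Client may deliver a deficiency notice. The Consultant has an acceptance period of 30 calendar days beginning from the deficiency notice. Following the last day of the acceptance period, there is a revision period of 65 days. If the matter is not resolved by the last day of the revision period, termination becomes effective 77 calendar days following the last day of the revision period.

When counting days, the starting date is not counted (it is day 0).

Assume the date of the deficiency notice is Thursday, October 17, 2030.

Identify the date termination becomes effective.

Adding 30 calendar days to October 17, 2030 gives November 16, 2030, which is the last day of the acceptance period.
Adding 65 calendar days to November 16, 2030 gives January 20, 2031, which is the last day of the revision period.
The date termination becomes effective: January 20, 2031 + 77 days = April 7, 2031.

April 7, 2031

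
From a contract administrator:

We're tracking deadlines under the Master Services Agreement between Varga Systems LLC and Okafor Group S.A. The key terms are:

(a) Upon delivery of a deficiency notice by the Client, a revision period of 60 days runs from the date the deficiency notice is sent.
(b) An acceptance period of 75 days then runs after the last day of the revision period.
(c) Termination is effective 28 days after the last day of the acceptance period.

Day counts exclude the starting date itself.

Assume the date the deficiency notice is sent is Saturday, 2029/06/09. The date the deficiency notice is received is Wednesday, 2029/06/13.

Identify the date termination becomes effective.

2029/11/19

The last day of the revision period: 60 calendar days after 2029/06/09 is 2029/08/08.
The last day of the acceptance period: 75 calendar days after 2029/08/08 is 2029/10/22.
The date termination becomes effective: 2029/10/22 + 28 days = 2029/11/19.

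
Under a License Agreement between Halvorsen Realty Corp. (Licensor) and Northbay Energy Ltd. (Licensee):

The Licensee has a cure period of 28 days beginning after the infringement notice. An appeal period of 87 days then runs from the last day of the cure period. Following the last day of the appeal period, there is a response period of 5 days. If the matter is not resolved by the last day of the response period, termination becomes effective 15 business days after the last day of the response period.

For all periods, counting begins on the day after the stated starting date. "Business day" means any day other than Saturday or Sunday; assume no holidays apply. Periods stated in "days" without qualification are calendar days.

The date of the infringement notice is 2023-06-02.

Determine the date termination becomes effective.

2023-10-20

Adding 28 calendar days to 2023-06-02 gives 2023-06-30, which is the last day of the cure period.
Adding 87 calendar days to 2023-06-30 gives 2023-09-25, which is the last day of the appeal period.
Adding 5 calendar days to 2023-09-25 gives 2023-09-30, which is the last day of the response period.
The date termination becomes effective: counting 15 business days from Saturday, 2023-09-30 (Oct 2, Oct 3, Oct 4, Oct 5, …, Oct 18, Oct 19, Oct 20, skipping weekends) reaches Friday, 2023-10-20.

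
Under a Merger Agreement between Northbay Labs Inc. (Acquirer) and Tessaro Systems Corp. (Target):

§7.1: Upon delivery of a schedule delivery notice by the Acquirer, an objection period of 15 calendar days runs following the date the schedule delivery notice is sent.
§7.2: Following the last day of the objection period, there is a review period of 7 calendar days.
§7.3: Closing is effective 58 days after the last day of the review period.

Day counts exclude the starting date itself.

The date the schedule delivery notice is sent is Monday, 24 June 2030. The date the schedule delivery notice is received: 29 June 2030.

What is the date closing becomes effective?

Adding 15 calendar days to 24 June 2030 gives 9 July 2030, which is the last day of the objection period.
The last day of the review period: 7 calendar days after 9 July 2030 is 16 July 2030.
The date closing becomes effective: 58 calendar days after 16 July 2030 is 12 September 2030.

12 September 2030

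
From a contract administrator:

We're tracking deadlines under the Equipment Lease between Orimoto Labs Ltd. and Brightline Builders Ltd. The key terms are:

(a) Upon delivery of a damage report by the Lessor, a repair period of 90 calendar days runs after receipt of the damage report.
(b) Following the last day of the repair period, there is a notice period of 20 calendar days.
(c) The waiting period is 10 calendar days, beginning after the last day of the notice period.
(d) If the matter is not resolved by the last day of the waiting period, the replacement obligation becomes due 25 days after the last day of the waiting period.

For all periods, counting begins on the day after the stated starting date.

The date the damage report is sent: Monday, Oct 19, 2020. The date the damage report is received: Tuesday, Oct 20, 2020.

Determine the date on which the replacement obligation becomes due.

Mar 14, 2021

Adding 90 calendar days to Oct 20, 2020 gives Jan 18, 2021, which is the last day of the repair period.
The last day of the notice period: 20 calendar days after Jan 18, 2021 is Feb 7, 2021.
The last day of the waiting period: Feb 7, 2021 + 10 days = Feb 17, 2021.
The date on which the replacement obligation becomes due: Feb 17, 2021 + 25 days = Mar 14, 2021.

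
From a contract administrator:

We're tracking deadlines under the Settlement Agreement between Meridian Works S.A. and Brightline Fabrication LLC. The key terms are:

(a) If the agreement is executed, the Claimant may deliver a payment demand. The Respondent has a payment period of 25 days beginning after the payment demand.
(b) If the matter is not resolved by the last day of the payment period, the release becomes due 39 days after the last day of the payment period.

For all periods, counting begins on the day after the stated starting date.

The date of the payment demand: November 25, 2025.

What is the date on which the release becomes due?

January 28, 2026

Adding 25 calendar days to November 25, 2025 gives December 20, 2025, which is the last day of the payment period.
Adding 39 calendar days to December 20, 2025 gives January 28, 2026, which is the date on which the release becomes due.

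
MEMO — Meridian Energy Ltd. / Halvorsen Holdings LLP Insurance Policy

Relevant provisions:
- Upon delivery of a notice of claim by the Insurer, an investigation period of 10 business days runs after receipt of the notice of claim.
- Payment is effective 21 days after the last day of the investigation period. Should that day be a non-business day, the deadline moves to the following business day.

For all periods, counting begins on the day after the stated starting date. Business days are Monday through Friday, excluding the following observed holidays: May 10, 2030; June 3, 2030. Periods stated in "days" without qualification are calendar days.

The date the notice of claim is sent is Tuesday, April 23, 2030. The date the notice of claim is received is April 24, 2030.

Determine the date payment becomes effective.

From Wednesday, April 24, 2030, 10 business days (Apr 25, Apr 26, Apr 29, Apr 30, May 1, May 2, May 3, May 6, May 7, May 8, skipping weekends) brings us to Wednesday, May 8, 2030, which is the last day of the investigation period.
The date payment becomes effective: 21 calendar days after May 8, 2030 is May 29, 2030. May 29, 2030 is a Wednesday and is not a listed holiday, so no roll-forward applies.

May 29, 2030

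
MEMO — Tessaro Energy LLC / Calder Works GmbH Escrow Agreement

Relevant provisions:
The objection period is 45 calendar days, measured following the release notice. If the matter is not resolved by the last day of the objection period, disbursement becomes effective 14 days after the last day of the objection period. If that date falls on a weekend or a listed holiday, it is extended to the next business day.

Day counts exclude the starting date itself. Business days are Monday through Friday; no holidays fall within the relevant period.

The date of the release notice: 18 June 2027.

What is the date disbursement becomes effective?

The last day of the objection period: 45 calendar days after 18 June 2027 is 2 August 2027.
The date disbursement becomes effective: 2 August 2027 + 14 days = 16 August 2027. 16 August 2027 is a Monday, so no roll-forward applies.

16 August 2027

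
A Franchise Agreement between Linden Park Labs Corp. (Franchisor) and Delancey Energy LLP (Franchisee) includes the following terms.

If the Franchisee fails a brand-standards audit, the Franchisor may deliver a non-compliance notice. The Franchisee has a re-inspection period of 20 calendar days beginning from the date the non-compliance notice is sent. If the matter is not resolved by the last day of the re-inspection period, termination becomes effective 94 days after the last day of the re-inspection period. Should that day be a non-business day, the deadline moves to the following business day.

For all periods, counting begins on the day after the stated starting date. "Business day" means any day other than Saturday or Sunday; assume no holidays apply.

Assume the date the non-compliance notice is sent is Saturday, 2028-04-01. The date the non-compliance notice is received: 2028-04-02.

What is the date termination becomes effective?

2028-07-24

The last day of the re-inspection period: 2028-04-01 + 20 days = 2028-04-21.
Adding 94 calendar days to 2028-04-21 gives 2028-07-24, which is the date termination becomes effective. 2028-07-24 is a Monday, so no roll-forward applies.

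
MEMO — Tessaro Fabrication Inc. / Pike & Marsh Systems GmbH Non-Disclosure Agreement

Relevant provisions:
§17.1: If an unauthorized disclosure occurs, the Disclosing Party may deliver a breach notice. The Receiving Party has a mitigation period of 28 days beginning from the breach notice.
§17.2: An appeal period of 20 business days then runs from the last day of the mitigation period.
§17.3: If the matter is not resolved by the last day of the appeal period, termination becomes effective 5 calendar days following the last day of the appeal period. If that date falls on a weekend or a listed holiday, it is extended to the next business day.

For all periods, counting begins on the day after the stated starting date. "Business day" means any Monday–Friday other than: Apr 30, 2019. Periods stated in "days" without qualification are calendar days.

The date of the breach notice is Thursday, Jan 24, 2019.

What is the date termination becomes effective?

Adding 28 calendar days to Jan 24, 2019 gives Feb 21, 2019, which is the last day of the mitigation period.
From Thursday, Feb 21, 2019, 20 business days (Feb 22, Feb 25, Feb 26, Feb 27, …, Mar 19, Mar 20, Mar 21, skipping weekends) brings us to Thursday, Mar 21, 2019, which is the last day of the appeal period.
The date termination becomes effective: 5 calendar days after Mar 21, 2019 is Mar 26, 2019. Mar 26, 2019 is a Tuesday and is not a listed holiday, so no roll-forward applies.

Mar 26, 2019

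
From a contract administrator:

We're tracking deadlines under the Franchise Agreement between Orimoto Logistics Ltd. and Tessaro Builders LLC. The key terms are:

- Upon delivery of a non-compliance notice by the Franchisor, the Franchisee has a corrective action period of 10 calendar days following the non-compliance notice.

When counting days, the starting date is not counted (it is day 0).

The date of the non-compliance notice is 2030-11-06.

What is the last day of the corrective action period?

2030-11-16

The last day of the corrective action period: 2030-11-06 + 10 days = 2030-11-16.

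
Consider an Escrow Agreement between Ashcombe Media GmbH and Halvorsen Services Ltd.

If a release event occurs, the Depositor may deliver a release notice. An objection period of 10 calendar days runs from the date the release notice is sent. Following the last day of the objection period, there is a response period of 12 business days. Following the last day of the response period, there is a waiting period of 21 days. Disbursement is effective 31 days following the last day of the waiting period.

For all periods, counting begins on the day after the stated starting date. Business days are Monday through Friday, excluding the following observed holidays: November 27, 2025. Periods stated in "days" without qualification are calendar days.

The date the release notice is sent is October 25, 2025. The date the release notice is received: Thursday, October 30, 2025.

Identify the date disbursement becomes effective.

January 11, 2026

The last day of the objection period: 10 calendar days after October 25, 2025 is November 4, 2025.
The last day of the response period: 12 business days after Tuesday, November 4, 2025, skipping weekends — Nov 5, Nov 6, Nov 7, Nov 10, …, Nov 18, Nov 19, Nov 20 — lands on Thursday, November 20, 2025.
The last day of the waiting period: 21 calendar days after November 20, 2025 is December 11, 2025.
The date disbursement becomes effective: December 11, 2025 + 31 days = January 11, 2026.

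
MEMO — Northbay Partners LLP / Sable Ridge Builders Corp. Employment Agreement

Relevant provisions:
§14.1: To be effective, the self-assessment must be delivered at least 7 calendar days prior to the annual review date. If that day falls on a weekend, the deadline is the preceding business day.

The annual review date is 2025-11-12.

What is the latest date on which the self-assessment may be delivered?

Counting back 7 calendar days from 2025-11-12 gives 2025-11-05. That is a Wednesday, so no adjustment is needed.

2025-11-05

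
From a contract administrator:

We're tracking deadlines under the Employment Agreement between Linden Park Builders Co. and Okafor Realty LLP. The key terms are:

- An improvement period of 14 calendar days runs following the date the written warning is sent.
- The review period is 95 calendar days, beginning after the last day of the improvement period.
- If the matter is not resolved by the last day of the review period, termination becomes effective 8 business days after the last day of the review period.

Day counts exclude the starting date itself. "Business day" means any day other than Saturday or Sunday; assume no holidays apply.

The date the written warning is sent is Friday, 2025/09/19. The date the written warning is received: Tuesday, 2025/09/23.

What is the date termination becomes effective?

The last day of the improvement period: 14 calendar days after 2025/09/19 is 2025/10/03.
Adding 95 calendar days to 2025/10/03 gives 2026/01/06, which is the last day of the review period.
The date termination becomes effective: counting 8 business days from Tuesday, 2026/01/06 (Jan 7, Jan 8, Jan 9, Jan 12, Jan 13, Jan 14, Jan 15, Jan 16, skipping weekends) reaches Friday, 2026/01/16.

2026/01/16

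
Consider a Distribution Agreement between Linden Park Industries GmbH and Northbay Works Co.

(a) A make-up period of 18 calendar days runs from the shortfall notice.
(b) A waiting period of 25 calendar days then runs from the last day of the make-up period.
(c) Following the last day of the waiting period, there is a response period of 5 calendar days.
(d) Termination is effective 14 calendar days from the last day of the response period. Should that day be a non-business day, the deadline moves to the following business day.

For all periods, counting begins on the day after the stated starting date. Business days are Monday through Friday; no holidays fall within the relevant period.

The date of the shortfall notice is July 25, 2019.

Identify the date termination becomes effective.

September 25, 2019

Adding 18 calendar days to July 25, 2019 gives August 12, 2019, which is the last day of the make-up period.
The last day of the waiting period: 25 calendar days after August 12, 2019 is September 6, 2019.
Adding 5 calendar days to September 6, 2019 gives September 11, 2019, which is the last day of the response period.
The date termination becomes effective: 14 calendar days after September 11, 2019 is September 25, 2019. September 25, 2019 is a Wednesday, so no roll-forward applies.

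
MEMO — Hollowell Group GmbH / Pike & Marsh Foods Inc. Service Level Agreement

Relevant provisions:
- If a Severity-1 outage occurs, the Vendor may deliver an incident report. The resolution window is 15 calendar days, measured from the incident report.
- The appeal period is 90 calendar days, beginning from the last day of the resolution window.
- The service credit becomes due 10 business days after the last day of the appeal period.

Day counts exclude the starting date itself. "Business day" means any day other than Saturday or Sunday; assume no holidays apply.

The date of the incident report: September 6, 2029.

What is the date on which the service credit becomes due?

The last day of the resolution window: September 6, 2029 + 15 days = September 21, 2029.
The last day of the appeal period: 90 calendar days after September 21, 2029 is December 20, 2029.
The date on which the service credit becomes due: 10 business days after Thursday, December 20, 2029, skipping weekends — Dec 21, Dec 24, Dec 25, Dec 26, Dec 27, Dec 28, Dec 31, Jan 1, Jan 2, Jan 3 — lands on Thursday, January 3, 2030.

January 3, 2030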